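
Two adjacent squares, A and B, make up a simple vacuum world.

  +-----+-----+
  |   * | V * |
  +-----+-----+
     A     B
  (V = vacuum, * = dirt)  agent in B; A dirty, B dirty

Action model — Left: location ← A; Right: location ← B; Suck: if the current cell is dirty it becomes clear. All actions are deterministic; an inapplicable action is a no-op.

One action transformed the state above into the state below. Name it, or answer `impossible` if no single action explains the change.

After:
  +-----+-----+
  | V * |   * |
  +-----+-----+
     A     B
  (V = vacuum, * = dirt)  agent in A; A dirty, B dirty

try  Left: in A — A dirty, B dirty  ← match
try Right: in B — A dirty, B dirty
try  Suck: in B — A dirty, B clear

Left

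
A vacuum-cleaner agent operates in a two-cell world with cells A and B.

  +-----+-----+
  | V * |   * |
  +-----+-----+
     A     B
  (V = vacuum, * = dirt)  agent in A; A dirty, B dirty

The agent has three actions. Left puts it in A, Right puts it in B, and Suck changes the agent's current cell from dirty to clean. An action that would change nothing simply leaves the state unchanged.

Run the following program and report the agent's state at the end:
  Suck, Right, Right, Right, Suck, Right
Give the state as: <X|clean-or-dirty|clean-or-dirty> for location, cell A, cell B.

<B|clean|clean>

t=1 Suck ⇒ <A|clean|dirty>
t=2 Right ⇒ <B|clean|dirty>
t=3 Right ⇒ <B|clean|dirty>
t=4 Right ⇒ <B|clean|dirty>
t=5 Suck ⇒ <B|clean|clean>
t=6 Right ⇒ <B|clean|clean>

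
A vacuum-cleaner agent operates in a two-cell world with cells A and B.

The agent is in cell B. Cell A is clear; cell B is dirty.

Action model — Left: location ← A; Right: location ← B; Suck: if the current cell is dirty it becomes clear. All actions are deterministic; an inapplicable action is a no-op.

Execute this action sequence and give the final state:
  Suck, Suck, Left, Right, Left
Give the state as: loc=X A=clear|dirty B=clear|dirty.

1. Suck → loc=B A=clear B=clear
2. Suck → loc=B A=clear B=clear
3. Left → loc=A A=clear B=clear
4. Right → loc=B A=clear B=clear
5. Left → loc=A A=clear B=clear

loc=A A=clear B=clear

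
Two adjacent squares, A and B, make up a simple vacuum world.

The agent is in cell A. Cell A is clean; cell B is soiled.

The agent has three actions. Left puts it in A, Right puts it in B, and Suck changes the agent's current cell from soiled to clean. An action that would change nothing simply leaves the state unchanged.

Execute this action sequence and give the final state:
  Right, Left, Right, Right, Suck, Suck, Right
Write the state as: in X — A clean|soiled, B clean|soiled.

in B — A clean, B clean

t=1 Right ⇒ in B — A clean, B soiled
t=2 Left ⇒ in A — A clean, B soiled
t=3 Right ⇒ in B — A clean, B soiled
t=4 Right ⇒ in B — A clean, B soiled
t=5 Suck ⇒ in B — A clean, B clean
t=6 Suck ⇒ in B — A clean, B clean
t=7 Right ⇒ in B — A clean, B clean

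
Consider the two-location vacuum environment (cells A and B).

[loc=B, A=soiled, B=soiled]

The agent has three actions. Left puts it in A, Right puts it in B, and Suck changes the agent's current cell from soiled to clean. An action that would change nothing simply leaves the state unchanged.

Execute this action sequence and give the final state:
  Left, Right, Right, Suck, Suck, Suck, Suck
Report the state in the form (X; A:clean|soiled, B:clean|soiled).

(B; A:soiled, B:clean)

Left (#1): (A; A:soiled, B:soiled)
Right (#2): (B; A:soiled, B:soiled)
Right (#3): (B; A:soiled, B:soiled)
Suck (#4): (B; A:soiled, B:clean)
Suck (#5): (B; A:soiled, B:clean)
Suck (#6): (B; A:soiled, B:clean)
Suck (#7): (B; A:soiled, B:clean)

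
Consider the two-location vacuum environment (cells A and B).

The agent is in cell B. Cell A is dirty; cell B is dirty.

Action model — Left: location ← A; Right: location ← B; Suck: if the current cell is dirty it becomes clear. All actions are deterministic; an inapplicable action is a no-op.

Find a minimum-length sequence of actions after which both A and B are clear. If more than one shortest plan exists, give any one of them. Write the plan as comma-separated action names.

[1] after Suck: in B — A dirty, B clear
[2] after Left: in A — A dirty, B clear
[3] after Suck: in A — A clear, B clear
min 3: Suck B + move + Suck A

Suck, Left, Suck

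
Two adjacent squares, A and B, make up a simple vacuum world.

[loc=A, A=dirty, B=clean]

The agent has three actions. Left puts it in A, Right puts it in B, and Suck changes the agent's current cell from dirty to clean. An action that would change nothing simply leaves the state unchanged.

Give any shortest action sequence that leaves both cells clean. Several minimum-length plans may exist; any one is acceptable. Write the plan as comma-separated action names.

1. Suck → <A|clean|clean>
min 1: A is dirty, one Suck

Suck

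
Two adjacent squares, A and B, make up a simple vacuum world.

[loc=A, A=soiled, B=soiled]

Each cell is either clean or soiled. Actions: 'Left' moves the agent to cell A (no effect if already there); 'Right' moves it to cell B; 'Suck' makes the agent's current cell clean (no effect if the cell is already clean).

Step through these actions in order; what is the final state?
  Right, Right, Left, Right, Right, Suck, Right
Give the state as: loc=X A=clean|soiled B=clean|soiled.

loc=B A=soiled B=clean

[1] after Right: loc=B A=soiled B=soiled
[2] after Right: loc=B A=soiled B=soiled
[3] after Left: loc=A A=soiled B=soiled
[4] after Right: loc=B A=soiled B=soiled
[5] after Right: loc=B A=soiled B=soiled
[6] after Suck: loc=B A=soiled B=clean
[7] after Right: loc=B A=soiled B=clean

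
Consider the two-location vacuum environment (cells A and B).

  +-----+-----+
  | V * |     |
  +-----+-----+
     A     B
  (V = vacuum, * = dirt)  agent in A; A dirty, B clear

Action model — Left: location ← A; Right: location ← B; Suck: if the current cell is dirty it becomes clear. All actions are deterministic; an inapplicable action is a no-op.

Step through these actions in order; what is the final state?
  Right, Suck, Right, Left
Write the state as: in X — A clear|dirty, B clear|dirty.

Right (#1): in B — A dirty, B clear
Suck (#2): in B — A dirty, B clear
Right (#3): in B — A dirty, B clear
Left (#4): in A — A dirty, B clear

in A — A dirty, B clear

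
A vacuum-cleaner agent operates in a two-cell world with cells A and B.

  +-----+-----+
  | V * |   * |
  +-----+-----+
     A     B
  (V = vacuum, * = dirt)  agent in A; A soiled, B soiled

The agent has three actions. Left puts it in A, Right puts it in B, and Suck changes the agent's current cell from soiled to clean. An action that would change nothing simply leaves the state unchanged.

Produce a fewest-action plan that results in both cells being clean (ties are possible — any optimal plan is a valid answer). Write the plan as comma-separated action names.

Suck (#1): <A|clean|soiled>
Right (#2): <B|clean|soiled>
Suck (#3): <B|clean|clean>
min 3: Suck A + move + Suck B

Suck, Right, Suck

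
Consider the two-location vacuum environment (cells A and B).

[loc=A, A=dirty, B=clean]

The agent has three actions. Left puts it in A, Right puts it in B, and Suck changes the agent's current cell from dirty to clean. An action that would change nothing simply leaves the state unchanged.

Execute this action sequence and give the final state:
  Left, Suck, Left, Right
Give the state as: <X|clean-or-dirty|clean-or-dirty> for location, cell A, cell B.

<B|clean|clean>

t=1 Left ⇒ <A|dirty|clean>
t=2 Suck ⇒ <A|clean|clean>
t=3 Left ⇒ <A|clean|clean>
t=4 Right ⇒ <B|clean|clean>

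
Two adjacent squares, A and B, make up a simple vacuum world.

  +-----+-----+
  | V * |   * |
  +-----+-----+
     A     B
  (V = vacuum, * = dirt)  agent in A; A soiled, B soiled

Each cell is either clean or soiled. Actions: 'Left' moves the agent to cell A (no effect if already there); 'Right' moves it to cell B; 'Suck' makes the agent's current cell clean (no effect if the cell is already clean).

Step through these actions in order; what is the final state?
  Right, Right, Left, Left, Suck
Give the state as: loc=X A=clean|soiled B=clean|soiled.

1) do Right; now loc=B A=soiled B=soiled
2) do Right; now loc=B A=soiled B=soiled
3) do Left; now loc=A A=soiled B=soiled
4) do Left; now loc=A A=soiled B=soiled
5) do Suck; now loc=A A=clean B=soiled

loc=A A=clean B=soiled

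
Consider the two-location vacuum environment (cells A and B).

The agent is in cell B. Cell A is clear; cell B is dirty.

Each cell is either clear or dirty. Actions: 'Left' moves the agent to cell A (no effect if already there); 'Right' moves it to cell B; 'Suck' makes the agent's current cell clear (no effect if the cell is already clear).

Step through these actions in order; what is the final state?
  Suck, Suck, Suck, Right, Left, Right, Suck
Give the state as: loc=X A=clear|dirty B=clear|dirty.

1. Suck → loc=B A=clear B=clear
2. Suck → loc=B A=clear B=clear
3. Suck → loc=B A=clear B=clear
4. Right → loc=B A=clear B=clear
5. Left → loc=A A=clear B=clear
6. Right → loc=B A=clear B=clear
7. Suck → loc=B A=clear B=clear

loc=B A=clear B=clear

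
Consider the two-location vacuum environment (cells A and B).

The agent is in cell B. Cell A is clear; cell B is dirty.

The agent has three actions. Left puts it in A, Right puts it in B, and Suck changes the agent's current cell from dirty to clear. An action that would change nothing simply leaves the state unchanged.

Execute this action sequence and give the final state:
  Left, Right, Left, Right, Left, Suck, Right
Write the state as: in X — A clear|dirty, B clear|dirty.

in B — A clear, B dirty

1) do Left; now in A — A clear, B dirty
2) do Right; now in B — A clear, B dirty
3) do Left; now in A — A clear, B dirty
4) do Right; now in B — A clear, B dirty
5) do Left; now in A — A clear, B dirty
6) do Suck; now in A — A clear, B dirty
7) do Right; now in B — A clear, B dirty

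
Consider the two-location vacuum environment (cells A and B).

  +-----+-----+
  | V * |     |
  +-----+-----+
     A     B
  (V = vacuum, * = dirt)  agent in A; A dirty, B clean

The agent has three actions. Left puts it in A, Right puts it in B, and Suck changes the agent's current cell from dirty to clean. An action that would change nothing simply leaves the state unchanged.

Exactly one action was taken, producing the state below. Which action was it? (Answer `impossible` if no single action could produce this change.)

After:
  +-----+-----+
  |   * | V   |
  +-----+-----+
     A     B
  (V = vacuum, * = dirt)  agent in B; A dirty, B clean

try  Left: in A — A dirty, B clean
try Right: in B — A dirty, B clean  ← match
try  Suck: in A — A clean, B clean

Right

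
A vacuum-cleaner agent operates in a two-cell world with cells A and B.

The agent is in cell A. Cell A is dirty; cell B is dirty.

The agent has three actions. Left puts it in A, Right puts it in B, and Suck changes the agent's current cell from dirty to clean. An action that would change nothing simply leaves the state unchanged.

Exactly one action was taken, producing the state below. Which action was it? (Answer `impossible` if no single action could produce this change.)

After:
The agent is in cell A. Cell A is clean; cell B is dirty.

Suck

try  Left: in A — A dirty, B dirty
try Right: in B — A dirty, B dirty
try  Suck: in A — A clean, B dirty  ← match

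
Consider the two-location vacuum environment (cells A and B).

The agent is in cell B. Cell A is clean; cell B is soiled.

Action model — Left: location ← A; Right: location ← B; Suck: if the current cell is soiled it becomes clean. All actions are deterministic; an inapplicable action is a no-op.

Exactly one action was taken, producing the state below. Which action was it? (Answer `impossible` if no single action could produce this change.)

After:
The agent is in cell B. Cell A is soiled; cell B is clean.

try  Left: (A; A:clean, B:soiled)
try Right: (B; A:clean, B:soiled)
try  Suck: (B; A:clean, B:clean)
no single action produces the after-state

impossible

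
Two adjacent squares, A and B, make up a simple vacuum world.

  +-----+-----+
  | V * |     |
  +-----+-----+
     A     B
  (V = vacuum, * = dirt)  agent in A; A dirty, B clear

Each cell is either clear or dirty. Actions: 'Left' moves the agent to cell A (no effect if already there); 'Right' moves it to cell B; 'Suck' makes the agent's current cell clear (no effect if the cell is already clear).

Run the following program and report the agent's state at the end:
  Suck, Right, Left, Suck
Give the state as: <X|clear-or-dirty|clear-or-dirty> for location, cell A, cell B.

Suck (#1): <A|clear|clear>
Right (#2): <B|clear|clear>
Left (#3): <A|clear|clear>
Suck (#4): <A|clear|clear>

<A|clear|clear>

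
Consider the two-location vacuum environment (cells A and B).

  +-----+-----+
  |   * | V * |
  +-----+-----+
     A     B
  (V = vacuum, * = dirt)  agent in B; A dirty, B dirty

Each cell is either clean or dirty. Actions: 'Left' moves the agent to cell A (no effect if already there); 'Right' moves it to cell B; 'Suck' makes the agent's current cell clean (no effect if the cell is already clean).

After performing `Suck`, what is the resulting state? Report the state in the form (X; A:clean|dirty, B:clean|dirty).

(B; A:dirty, B:clean)

start: (B; A:dirty, B:dirty)
1. Suck → (B; A:dirty, B:clean)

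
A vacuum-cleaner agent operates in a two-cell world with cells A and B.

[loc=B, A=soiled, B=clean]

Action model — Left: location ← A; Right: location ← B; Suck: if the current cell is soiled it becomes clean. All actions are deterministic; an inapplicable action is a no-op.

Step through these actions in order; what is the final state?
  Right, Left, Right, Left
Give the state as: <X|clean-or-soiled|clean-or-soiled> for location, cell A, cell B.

[1] after Right: <B|soiled|clean>
[2] after Left: <A|soiled|clean>
[3] after Right: <B|soiled|clean>
[4] after Left: <A|soiled|clean>

<A|soiled|clean>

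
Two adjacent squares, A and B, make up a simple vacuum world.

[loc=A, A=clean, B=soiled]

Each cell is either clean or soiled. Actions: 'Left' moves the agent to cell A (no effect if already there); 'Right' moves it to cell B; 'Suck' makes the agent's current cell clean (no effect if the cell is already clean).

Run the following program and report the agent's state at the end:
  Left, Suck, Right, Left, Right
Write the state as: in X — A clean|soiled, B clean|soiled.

t=1 Left ⇒ in A — A clean, B soiled
t=2 Suck ⇒ in A — A clean, B soiled
t=3 Right ⇒ in B — A clean, B soiled
t=4 Left ⇒ in A — A clean, B soiled
t=5 Right ⇒ in B — A clean, B soiled

in B — A clean, B soiled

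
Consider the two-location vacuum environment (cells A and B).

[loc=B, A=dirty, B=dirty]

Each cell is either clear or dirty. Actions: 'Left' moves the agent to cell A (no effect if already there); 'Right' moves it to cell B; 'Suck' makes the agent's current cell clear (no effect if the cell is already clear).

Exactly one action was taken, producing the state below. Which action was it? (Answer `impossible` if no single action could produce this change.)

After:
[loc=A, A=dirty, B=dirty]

try  Left: in A — A dirty, B dirty  ← match
try Right: in B — A dirty, B dirty
try  Suck: in B — A dirty, B clear

Left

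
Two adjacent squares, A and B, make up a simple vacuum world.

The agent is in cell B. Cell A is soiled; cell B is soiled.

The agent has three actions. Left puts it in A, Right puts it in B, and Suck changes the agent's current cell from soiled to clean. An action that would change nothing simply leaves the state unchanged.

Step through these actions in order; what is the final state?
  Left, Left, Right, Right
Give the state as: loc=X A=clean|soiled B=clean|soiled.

1) do Left; now loc=A A=soiled B=soiled
2) do Left; now loc=A A=soiled B=soiled
3) do Right; now loc=B A=soiled B=soiled
4) do Right; now loc=B A=soiled B=soiled

loc=B A=soiled B=soiled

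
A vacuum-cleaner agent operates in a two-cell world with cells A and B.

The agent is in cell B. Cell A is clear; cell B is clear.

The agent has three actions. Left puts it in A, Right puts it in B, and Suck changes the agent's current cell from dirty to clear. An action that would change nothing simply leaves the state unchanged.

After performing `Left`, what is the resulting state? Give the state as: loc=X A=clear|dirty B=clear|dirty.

loc=A A=clear B=clear

start: loc=B A=clear B=clear
1) do Left; now loc=A A=clear B=clear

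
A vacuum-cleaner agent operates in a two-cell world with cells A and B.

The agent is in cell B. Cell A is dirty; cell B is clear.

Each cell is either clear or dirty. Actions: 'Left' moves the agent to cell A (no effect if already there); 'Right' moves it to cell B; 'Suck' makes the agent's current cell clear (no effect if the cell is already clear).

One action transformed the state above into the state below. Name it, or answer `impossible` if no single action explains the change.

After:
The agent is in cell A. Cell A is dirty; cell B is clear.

try  Left: (A; A:dirty, B:clear)  ← match
try Right: (B; A:dirty, B:clear)
try  Suck: (B; A:dirty, B:clear)

Left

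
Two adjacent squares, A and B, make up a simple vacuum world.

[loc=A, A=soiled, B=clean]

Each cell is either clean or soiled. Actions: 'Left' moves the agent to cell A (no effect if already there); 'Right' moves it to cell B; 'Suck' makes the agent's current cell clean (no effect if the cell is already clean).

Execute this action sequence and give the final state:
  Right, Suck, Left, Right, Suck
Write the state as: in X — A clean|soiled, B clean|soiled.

in B — A soiled, B clean

1) do Right; now in B — A soiled, B clean
2) do Suck; now in B — A soiled, B clean
3) do Left; now in A — A soiled, B clean
4) do Right; now in B — A soiled, B clean
5) do Suck; now in B — A soiled, B clean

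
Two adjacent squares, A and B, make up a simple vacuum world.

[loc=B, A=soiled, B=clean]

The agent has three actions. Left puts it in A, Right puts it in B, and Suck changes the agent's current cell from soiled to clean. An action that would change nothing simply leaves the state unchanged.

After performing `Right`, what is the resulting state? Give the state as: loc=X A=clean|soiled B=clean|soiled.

loc=B A=soiled B=clean

start: loc=B A=soiled B=clean
step 1/1 (Right): loc=B A=soiled B=clean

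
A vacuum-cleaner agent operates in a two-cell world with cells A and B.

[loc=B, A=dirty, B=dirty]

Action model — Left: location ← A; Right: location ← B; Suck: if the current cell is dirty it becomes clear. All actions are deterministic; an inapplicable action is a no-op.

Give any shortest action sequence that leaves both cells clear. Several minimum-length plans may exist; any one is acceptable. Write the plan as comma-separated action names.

1. Suck → loc=B A=dirty B=clear
2. Left → loc=A A=dirty B=clear
3. Suck → loc=A A=clear B=clear
min 3: Suck B + move + Suck A

Suck, Left, Suck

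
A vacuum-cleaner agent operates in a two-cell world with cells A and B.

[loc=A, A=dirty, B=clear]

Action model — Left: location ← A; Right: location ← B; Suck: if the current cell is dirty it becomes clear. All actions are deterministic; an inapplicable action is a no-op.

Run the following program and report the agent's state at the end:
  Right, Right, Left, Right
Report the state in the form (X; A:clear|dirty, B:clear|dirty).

(B; A:dirty, B:clear)

1) do Right; now (B; A:dirty, B:clear)
2) do Right; now (B; A:dirty, B:clear)
3) do Left; now (A; A:dirty, B:clear)
4) do Right; now (B; A:dirty, B:clear)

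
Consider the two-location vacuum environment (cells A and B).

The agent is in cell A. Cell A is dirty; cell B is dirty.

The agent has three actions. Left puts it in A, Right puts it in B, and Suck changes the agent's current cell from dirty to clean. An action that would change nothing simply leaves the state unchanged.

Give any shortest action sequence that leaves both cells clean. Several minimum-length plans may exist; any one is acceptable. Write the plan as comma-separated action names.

Suck, Right, Suck

1) do Suck; now loc=A A=clean B=dirty
2) do Right; now loc=B A=clean B=dirty
3) do Suck; now loc=B A=clean B=clean
min 3: Suck A + move + Suck B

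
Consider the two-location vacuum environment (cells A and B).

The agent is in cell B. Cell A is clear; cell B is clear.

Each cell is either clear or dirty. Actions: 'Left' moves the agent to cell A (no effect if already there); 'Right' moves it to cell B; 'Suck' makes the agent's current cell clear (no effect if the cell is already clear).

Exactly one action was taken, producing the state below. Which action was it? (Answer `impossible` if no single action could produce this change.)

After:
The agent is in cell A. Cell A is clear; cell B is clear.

try  Left: <A|clear|clear>  ← match
try Right: <B|clear|clear>
try  Suck: <B|clear|clear>

Left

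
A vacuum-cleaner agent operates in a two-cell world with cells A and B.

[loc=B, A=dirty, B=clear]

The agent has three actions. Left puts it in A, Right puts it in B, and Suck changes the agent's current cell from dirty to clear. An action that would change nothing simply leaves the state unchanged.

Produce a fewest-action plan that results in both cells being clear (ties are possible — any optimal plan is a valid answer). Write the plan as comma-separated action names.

1. Left → (A; A:dirty, B:clear)
2. Suck → (A; A:clear, B:clear)
min 2: go A then Suck

Left, Suck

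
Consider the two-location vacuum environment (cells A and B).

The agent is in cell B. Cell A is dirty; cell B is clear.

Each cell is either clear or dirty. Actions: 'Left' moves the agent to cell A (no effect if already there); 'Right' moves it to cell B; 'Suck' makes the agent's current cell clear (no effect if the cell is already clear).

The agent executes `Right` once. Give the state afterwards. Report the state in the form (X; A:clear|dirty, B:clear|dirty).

(B; A:dirty, B:clear)

start: (B; A:dirty, B:clear)
t=1 Right ⇒ (B; A:dirty, B:clear)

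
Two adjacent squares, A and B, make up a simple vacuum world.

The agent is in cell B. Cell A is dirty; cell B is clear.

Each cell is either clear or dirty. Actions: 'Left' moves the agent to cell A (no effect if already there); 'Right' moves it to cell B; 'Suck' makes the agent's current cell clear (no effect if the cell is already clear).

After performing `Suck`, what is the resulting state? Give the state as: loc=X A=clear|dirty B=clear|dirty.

loc=B A=dirty B=clear

start: loc=B A=dirty B=clear
t=1 Suck ⇒ loc=B A=dirty B=clear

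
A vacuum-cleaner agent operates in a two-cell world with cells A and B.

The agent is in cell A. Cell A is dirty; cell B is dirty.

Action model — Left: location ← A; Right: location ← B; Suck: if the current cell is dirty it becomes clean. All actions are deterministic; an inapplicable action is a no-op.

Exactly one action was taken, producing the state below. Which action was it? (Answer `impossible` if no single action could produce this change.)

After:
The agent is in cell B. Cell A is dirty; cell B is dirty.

try  Left: in A — A dirty, B dirty
try Right: in B — A dirty, B dirty  ← match
try  Suck: in A — A clean, B dirty

Right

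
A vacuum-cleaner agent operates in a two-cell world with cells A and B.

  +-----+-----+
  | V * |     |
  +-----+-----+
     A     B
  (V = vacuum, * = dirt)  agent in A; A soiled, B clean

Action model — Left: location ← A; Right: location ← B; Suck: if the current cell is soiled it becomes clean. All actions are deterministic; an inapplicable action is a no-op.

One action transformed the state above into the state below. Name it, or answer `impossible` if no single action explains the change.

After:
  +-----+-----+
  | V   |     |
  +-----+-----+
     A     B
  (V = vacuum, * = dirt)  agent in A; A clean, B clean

Suck

try  Left: (A; A:soiled, B:clean)
try Right: (B; A:soiled, B:clean)
try  Suck: (A; A:clean, B:clean)  ← match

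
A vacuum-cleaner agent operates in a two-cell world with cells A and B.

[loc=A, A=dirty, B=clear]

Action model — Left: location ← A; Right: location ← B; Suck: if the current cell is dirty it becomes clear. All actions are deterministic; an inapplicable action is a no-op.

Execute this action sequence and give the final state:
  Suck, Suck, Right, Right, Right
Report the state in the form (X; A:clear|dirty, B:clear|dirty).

(B; A:clear, B:clear)

[1] after Suck: (A; A:clear, B:clear)
[2] after Suck: (A; A:clear, B:clear)
[3] after Right: (B; A:clear, B:clear)
[4] after Right: (B; A:clear, B:clear)
[5] after Right: (B; A:clear, B:clear)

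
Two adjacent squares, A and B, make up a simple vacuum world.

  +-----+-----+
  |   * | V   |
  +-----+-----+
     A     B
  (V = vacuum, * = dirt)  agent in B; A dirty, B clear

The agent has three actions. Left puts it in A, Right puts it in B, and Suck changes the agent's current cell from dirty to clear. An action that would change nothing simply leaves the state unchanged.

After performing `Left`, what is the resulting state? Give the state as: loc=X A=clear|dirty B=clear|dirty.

loc=A A=dirty B=clear

start: loc=B A=dirty B=clear
step 1/1 (Left): loc=A A=dirty B=clear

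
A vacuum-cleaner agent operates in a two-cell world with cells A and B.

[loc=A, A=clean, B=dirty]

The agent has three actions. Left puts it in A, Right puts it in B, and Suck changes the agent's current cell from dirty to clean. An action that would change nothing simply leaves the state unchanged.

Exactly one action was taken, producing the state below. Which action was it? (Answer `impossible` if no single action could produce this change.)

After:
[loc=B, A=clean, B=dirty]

Right

try  Left: (A; A:clean, B:dirty)
try Right: (B; A:clean, B:dirty)  ← match
try  Suck: (A; A:clean, B:dirty)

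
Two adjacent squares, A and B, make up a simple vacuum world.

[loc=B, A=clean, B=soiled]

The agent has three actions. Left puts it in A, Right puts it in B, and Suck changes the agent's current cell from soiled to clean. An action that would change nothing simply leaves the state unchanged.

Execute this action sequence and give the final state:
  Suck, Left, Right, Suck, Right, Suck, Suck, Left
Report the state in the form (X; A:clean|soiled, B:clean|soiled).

(A; A:clean, B:clean)

t=1 Suck ⇒ (B; A:clean, B:clean)
t=2 Left ⇒ (A; A:clean, B:clean)
t=3 Right ⇒ (B; A:clean, B:clean)
t=4 Suck ⇒ (B; A:clean, B:clean)
t=5 Right ⇒ (B; A:clean, B:clean)
t=6 Suck ⇒ (B; A:clean, B:clean)
t=7 Suck ⇒ (B; A:clean, B:clean)
t=8 Left ⇒ (A; A:clean, B:clean)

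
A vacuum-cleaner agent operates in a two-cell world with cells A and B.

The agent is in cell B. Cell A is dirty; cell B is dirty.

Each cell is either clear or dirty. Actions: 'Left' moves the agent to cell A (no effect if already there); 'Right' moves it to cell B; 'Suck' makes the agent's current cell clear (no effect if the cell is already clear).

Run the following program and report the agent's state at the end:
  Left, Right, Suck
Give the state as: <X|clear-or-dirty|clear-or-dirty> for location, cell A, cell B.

t=1 Left ⇒ <A|dirty|dirty>
t=2 Right ⇒ <B|dirty|dirty>
t=3 Suck ⇒ <B|dirty|clear>

<B|dirty|clear>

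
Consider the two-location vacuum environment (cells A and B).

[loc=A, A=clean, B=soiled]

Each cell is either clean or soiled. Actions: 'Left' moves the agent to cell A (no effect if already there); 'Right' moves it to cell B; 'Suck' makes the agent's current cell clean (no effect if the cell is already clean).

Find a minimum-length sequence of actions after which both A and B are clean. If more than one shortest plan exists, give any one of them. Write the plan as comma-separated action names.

[1] after Right: (B; A:clean, B:soiled)
[2] after Suck: (B; A:clean, B:clean)
min 2: go B then Suck

Right, Suck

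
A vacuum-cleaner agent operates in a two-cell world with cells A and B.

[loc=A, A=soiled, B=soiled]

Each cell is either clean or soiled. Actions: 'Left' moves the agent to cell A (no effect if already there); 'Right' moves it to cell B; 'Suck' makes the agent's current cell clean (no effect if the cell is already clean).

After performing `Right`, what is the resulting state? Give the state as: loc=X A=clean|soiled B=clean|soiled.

loc=B A=soiled B=soiled

start: loc=A A=soiled B=soiled
1) do Right; now loc=B A=soiled B=soiled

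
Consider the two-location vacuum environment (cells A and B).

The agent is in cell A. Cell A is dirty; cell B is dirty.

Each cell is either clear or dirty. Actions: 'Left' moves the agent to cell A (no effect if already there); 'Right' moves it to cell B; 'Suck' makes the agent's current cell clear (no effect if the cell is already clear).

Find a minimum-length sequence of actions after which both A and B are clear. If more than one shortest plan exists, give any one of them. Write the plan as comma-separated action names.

Suck (#1): loc=A A=clear B=dirty
Right (#2): loc=B A=clear B=dirty
Suck (#3): loc=B A=clear B=clear
min 3: Suck A + move + Suck B

Suck, Right, Suck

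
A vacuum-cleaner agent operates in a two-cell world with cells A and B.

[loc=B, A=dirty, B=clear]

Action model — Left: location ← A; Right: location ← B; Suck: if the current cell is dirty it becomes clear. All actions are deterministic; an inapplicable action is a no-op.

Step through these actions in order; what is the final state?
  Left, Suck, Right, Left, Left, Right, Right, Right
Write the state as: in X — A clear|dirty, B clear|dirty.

1) do Left; now in A — A dirty, B clear
2) do Suck; now in A — A clear, B clear
3) do Right; now in B — A clear, B clear
4) do Left; now in A — A clear, B clear
5) do Left; now in A — A clear, B clear
6) do Right; now in B — A clear, B clear
7) do Right; now in B — A clear, B clear
8) do Right; now in B — A clear, B clear

in B — A clear, B clear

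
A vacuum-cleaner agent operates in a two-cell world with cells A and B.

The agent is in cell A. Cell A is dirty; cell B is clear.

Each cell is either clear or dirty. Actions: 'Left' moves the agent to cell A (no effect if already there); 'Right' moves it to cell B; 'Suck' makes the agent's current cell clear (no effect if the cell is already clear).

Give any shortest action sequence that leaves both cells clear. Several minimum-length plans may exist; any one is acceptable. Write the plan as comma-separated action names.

Suck

1. Suck → in A — A clear, B clear
min 1: A is dirty, one Suck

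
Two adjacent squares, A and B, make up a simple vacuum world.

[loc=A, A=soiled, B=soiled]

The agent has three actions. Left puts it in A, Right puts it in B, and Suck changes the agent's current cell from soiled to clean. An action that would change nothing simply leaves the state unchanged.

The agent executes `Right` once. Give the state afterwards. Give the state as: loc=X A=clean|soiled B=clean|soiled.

start: loc=A A=soiled B=soiled
step 1/1 (Right): loc=B A=soiled B=soiled

loc=B A=soiled B=soiled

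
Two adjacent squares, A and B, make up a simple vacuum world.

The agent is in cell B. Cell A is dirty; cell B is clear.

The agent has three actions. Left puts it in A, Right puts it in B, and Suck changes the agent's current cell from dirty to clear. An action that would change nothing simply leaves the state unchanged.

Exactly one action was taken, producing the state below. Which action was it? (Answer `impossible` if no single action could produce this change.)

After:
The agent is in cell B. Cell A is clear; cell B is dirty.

try  Left: in A — A dirty, B clear
try Right: in B — A dirty, B clear
try  Suck: in B — A dirty, B clear
no single action produces the after-state

impossible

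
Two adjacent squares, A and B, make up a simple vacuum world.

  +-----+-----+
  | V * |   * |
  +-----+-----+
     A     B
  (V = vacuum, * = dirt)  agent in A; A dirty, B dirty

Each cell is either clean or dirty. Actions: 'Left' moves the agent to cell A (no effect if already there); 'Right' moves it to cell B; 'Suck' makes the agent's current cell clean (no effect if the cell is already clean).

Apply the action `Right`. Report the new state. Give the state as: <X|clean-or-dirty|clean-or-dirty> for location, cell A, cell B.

<B|dirty|dirty>

start: <A|dirty|dirty>
1) do Right; now <B|dirty|dirty>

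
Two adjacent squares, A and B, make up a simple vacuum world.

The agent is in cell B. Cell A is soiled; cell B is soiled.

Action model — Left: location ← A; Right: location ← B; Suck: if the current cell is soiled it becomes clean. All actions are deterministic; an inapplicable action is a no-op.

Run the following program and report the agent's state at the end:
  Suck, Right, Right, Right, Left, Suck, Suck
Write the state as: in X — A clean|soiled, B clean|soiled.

[1] after Suck: in B — A soiled, B clean
[2] after Right: in B — A soiled, B clean
[3] after Right: in B — A soiled, B clean
[4] after Right: in B — A soiled, B clean
[5] after Left: in A — A soiled, B clean
[6] after Suck: in A — A clean, B clean
[7] after Suck: in A — A clean, B clean

in A — A clean, B clean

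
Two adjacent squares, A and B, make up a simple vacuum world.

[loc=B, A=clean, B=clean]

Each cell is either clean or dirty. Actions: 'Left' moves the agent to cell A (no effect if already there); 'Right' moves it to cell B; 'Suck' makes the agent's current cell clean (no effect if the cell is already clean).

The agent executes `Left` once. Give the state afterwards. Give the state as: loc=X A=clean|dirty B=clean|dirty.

loc=A A=clean B=clean

start: loc=B A=clean B=clean
Left (#1): loc=A A=clean B=clean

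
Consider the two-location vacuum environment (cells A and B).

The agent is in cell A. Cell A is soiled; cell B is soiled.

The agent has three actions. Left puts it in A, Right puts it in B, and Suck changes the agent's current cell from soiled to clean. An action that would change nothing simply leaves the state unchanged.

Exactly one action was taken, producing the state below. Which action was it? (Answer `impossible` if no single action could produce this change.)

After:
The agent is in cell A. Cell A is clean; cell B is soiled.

try  Left: <A|soiled|soiled>
try Right: <B|soiled|soiled>
try  Suck: <A|clean|soiled>  ← match

Suck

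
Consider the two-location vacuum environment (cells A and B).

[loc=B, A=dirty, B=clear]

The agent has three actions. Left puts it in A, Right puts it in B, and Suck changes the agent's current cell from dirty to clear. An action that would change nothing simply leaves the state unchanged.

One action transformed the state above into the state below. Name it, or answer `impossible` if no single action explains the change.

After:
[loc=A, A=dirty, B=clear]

try  Left: (A; A:dirty, B:clear)  ← match
try Right: (B; A:dirty, B:clear)
try  Suck: (B; A:dirty, B:clear)

Left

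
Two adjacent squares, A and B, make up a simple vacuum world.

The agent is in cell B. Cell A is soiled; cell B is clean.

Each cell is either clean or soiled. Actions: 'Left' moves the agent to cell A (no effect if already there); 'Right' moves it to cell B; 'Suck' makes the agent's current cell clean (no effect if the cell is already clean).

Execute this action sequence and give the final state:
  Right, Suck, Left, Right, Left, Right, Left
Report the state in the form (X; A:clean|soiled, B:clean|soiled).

1. Right → (B; A:soiled, B:clean)
2. Suck → (B; A:soiled, B:clean)
3. Left → (A; A:soiled, B:clean)
4. Right → (B; A:soiled, B:clean)
5. Left → (A; A:soiled, B:clean)
6. Right → (B; A:soiled, B:clean)
7. Left → (A; A:soiled, B:clean)

(A; A:soiled, B:clean)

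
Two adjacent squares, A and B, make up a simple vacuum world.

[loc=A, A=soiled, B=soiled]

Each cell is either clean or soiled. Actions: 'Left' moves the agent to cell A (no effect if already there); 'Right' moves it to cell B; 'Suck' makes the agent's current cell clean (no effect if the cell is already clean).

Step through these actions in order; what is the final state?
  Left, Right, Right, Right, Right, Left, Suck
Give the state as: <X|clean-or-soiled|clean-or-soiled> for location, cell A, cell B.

Left (#1): <A|soiled|soiled>
Right (#2): <B|soiled|soiled>
Right (#3): <B|soiled|soiled>
Right (#4): <B|soiled|soiled>
Right (#5): <B|soiled|soiled>
Left (#6): <A|soiled|soiled>
Suck (#7): <A|clean|soiled>

<A|clean|soiled>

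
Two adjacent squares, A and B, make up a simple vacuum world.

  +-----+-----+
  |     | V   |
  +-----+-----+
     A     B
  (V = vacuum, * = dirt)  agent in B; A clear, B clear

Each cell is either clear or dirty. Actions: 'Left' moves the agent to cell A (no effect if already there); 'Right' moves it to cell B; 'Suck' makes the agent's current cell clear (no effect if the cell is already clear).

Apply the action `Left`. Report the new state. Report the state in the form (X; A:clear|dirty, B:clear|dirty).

start: (B; A:clear, B:clear)
t=1 Left ⇒ (A; A:clear, B:clear)

(A; A:clear, B:clear)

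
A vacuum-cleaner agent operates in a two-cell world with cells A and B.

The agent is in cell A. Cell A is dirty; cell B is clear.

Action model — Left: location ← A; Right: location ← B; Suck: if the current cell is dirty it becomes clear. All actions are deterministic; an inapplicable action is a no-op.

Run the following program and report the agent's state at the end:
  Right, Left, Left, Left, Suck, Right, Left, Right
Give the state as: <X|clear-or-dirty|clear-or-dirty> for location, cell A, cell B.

t=1 Right ⇒ <B|dirty|clear>
t=2 Left ⇒ <A|dirty|clear>
t=3 Left ⇒ <A|dirty|clear>
t=4 Left ⇒ <A|dirty|clear>
t=5 Suck ⇒ <A|clear|clear>
t=6 Right ⇒ <B|clear|clear>
t=7 Left ⇒ <A|clear|clear>
t=8 Right ⇒ <B|clear|clear>

<B|clear|clear>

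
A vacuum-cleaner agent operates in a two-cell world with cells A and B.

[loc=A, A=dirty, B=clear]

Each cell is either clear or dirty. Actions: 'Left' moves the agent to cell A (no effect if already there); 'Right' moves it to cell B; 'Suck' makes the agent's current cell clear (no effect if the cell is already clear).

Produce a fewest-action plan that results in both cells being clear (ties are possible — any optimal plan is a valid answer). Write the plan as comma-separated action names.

Suck

step 1/1 (Suck): (A; A:clear, B:clear)
min 1: A is dirty, one Suck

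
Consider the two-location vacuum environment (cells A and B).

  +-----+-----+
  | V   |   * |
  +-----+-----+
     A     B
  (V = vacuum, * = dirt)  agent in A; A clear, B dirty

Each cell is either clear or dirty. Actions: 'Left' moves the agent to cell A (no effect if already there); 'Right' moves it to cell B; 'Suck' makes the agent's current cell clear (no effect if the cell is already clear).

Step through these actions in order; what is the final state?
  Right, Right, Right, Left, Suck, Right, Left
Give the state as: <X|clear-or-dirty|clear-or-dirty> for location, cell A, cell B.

<A|clear|dirty>

step 1/7 (Right): <B|clear|dirty>
step 2/7 (Right): <B|clear|dirty>
step 3/7 (Right): <B|clear|dirty>
step 4/7 (Left): <A|clear|dirty>
step 5/7 (Suck): <A|clear|dirty>
step 6/7 (Right): <B|clear|dirty>
step 7/7 (Left): <A|clear|dirty>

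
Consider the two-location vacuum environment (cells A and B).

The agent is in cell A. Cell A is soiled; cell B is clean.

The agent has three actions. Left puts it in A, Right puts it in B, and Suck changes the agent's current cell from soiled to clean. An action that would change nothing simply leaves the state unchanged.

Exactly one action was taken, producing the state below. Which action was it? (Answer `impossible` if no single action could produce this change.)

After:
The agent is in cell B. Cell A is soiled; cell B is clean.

Right

try  Left: (A; A:soiled, B:clean)
try Right: (B; A:soiled, B:clean)  ← match
try  Suck: (A; A:clean, B:clean)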